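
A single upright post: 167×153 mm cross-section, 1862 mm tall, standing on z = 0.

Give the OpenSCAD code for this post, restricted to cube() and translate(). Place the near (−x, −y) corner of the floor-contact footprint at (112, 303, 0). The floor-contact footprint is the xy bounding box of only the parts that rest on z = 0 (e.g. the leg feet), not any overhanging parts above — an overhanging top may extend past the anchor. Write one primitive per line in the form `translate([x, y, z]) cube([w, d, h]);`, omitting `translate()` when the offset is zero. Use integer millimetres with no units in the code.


translate([112, 303, 0]) cube([167, 153, 1862]);


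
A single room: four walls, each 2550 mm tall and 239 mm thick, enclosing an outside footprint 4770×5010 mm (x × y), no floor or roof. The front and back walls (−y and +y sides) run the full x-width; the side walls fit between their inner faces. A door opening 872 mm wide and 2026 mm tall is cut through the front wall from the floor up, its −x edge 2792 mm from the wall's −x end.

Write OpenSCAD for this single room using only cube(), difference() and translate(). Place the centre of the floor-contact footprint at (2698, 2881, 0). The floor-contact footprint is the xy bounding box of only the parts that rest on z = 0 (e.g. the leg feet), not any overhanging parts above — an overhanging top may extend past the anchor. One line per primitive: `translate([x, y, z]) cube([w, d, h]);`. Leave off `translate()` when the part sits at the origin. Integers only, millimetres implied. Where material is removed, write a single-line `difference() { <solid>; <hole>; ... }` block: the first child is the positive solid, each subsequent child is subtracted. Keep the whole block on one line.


difference() { translate([313, 376, 0]) cube([4770, 239, 2550]); translate([3105, 376, 0]) cube([872, 239, 2026]); }
translate([313, 5147, 0]) cube([4770, 239, 2550]);
translate([313, 615, 0]) cube([239, 4532, 2550]);
translate([4844, 615, 0]) cube([239, 4532, 2550]);


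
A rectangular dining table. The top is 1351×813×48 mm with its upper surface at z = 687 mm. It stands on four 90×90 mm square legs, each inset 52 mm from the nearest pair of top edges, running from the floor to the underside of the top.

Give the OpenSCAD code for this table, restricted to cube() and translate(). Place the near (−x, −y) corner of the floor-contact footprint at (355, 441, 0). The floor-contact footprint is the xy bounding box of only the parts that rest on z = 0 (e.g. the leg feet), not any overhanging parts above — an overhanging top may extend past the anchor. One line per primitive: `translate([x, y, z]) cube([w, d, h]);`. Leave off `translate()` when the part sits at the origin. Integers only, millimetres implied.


translate([303, 389, 639]) cube([1351, 813, 48]);
translate([355, 441, 0]) cube([90, 90, 639]);
translate([1512, 441, 0]) cube([90, 90, 639]);
translate([355, 1060, 0]) cube([90, 90, 639]);
translate([1512, 1060, 0]) cube([90, 90, 639]);


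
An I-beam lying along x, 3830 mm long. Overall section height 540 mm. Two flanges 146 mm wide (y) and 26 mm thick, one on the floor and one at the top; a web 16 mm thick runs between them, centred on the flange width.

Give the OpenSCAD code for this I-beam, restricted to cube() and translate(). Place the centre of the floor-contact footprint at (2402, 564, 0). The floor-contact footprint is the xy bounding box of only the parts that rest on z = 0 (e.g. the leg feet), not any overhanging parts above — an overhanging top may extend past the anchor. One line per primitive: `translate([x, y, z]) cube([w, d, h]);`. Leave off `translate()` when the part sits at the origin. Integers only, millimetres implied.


translate([487, 491, 0]) cube([3830, 146, 26]);
translate([487, 556, 26]) cube([3830, 16, 488]);
translate([487, 491, 514]) cube([3830, 146, 26]);


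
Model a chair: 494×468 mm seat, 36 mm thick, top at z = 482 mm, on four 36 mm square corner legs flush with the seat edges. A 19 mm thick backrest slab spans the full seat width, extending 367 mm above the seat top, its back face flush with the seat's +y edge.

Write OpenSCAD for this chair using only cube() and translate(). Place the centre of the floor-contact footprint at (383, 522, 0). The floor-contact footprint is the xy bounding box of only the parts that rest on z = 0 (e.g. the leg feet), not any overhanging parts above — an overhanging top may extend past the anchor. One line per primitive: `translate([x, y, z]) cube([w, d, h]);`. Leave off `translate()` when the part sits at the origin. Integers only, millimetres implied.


translate([136, 288, 446]) cube([494, 468, 36]);
translate([136, 288, 0]) cube([36, 36, 446]);
translate([594, 288, 0]) cube([36, 36, 446]);
translate([136, 720, 0]) cube([36, 36, 446]);
translate([594, 720, 0]) cube([36, 36, 446]);
translate([136, 737, 482]) cube([494, 19, 367]);


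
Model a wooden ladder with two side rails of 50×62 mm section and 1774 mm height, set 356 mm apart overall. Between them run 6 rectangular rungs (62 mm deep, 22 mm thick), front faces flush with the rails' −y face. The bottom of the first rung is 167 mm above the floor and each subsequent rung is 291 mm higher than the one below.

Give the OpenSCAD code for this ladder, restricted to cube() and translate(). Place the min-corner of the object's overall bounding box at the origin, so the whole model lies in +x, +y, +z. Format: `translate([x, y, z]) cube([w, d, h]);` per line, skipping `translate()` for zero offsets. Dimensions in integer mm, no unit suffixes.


cube([50, 62, 1774]);
translate([306, 0, 0]) cube([50, 62, 1774]);
translate([50, 0, 167]) cube([256, 62, 22]);
translate([50, 0, 458]) cube([256, 62, 22]);
translate([50, 0, 749]) cube([256, 62, 22]);
translate([50, 0, 1040]) cube([256, 62, 22]);
translate([50, 0, 1331]) cube([256, 62, 22]);
translate([50, 0, 1622]) cube([256, 62, 22]);


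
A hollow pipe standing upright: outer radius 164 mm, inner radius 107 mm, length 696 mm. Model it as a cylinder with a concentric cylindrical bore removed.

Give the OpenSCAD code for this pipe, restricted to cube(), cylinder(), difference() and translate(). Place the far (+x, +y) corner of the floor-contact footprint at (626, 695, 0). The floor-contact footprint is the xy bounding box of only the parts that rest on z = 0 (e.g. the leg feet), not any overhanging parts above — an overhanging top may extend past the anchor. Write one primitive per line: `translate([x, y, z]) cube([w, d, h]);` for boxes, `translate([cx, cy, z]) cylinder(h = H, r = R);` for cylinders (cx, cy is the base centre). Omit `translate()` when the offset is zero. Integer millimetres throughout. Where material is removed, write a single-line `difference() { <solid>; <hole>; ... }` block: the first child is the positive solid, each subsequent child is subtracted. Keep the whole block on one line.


difference() { translate([462, 531, 0]) cylinder(h = 696, r = 164); translate([462, 531, 0]) cylinder(h = 696, r = 107); }


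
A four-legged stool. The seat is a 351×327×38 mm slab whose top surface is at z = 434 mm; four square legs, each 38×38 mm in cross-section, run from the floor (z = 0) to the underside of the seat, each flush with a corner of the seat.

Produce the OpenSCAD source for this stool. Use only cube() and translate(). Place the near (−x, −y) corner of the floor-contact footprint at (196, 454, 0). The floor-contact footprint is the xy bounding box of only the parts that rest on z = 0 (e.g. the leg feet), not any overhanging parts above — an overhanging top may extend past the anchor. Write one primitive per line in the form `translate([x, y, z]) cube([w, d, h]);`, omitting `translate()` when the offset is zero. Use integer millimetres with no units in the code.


translate([196, 454, 396]) cube([351, 327, 38]);
translate([196, 454, 0]) cube([38, 38, 396]);
translate([509, 454, 0]) cube([38, 38, 396]);
translate([196, 743, 0]) cube([38, 38, 396]);
translate([509, 743, 0]) cube([38, 38, 396]);


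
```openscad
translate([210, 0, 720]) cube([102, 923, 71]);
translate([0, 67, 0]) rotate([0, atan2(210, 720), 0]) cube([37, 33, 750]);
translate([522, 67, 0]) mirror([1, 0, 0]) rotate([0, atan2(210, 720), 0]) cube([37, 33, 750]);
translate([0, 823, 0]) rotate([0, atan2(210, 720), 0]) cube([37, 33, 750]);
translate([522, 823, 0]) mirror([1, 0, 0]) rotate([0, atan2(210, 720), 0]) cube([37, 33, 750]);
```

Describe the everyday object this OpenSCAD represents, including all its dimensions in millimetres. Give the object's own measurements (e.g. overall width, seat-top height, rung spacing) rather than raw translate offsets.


A sawhorse. A 102×923×71 mm beam (x, y, z) sits on two A-frame leg pairs. Each pair is two raked legs of 37×33 mm section (33 mm along y) splaying symmetrically in x. Each leg rises 720 mm vertically over 210 mm of horizontal reach and is 750 mm long along its own axis. Every leg's outer bottom edge rests on the floor and its outer top edge meets a bottom edge of the beam — the left legs (tilting toward +x) meet the beam's −x bottom edge, the right legs (their mirror images, tilting toward −x) meet its +x bottom edge — so the leg tops tuck under the beam, the beam's underside is 720 mm above the floor, and the feet are 522 mm apart outside-to-outside with the beam centred between them. The two leg pairs are set in 67 mm from either end of the beam.


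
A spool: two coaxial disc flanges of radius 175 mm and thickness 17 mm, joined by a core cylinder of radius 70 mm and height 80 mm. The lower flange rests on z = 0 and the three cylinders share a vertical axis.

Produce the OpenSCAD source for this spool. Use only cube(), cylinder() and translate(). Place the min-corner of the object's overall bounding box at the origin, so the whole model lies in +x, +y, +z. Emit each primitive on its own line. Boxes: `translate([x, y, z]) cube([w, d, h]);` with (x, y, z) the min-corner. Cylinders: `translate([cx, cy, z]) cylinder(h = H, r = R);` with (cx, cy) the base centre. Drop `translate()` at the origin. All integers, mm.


translate([175, 175, 0]) cylinder(h = 17, r = 175);
translate([175, 175, 17]) cylinder(h = 80, r = 70);
translate([175, 175, 97]) cylinder(h = 17, r = 175);


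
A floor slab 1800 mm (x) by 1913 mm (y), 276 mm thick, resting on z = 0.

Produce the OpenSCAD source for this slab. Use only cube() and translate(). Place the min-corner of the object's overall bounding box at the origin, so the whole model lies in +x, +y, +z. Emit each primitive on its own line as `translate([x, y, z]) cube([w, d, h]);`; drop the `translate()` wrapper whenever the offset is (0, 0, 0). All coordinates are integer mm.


cube([1800, 1913, 276]);


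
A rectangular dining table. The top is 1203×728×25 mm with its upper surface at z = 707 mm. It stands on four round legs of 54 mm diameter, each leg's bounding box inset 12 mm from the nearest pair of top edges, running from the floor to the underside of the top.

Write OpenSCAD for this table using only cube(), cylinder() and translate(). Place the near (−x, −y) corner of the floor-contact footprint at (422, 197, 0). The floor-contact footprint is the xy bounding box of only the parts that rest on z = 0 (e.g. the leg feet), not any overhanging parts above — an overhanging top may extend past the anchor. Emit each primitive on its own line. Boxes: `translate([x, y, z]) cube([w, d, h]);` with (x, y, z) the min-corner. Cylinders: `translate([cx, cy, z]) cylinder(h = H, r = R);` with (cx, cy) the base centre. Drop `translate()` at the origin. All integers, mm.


translate([410, 185, 682]) cube([1203, 728, 25]);
translate([449, 224, 0]) cylinder(h = 682, r = 27);
translate([1574, 224, 0]) cylinder(h = 682, r = 27);
translate([449, 874, 0]) cylinder(h = 682, r = 27);
translate([1574, 874, 0]) cylinder(h = 682, r = 27);


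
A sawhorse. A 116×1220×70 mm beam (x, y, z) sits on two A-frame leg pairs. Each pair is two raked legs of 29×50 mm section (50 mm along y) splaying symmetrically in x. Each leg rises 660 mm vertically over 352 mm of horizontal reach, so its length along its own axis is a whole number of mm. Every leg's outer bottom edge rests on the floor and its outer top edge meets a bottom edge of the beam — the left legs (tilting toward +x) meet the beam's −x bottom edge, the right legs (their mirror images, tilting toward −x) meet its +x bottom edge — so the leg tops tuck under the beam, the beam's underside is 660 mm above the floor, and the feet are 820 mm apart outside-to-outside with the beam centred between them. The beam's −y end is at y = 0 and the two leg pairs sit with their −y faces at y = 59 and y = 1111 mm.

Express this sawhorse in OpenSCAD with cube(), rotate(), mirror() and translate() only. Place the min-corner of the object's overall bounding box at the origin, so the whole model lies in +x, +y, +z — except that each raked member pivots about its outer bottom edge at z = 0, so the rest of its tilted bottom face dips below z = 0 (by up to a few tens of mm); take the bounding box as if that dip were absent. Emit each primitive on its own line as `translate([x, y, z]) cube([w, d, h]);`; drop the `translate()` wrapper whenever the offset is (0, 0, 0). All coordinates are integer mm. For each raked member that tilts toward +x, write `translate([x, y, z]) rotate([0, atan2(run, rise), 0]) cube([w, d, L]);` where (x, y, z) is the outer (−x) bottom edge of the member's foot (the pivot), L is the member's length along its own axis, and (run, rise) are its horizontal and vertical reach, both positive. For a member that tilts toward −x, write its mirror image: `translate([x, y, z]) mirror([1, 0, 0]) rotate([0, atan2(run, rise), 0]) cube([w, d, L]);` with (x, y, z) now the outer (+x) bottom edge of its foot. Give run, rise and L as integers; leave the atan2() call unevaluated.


translate([352, 0, 660]) cube([116, 1220, 70]);
translate([0, 59, 0]) rotate([0, atan2(352, 660), 0]) cube([29, 50, 748]);
translate([820, 59, 0]) mirror([1, 0, 0]) rotate([0, atan2(352, 660), 0]) cube([29, 50, 748]);
translate([0, 1111, 0]) rotate([0, atan2(352, 660), 0]) cube([29, 50, 748]);
translate([820, 1111, 0]) mirror([1, 0, 0]) rotate([0, atan2(352, 660), 0]) cube([29, 50, 748]);


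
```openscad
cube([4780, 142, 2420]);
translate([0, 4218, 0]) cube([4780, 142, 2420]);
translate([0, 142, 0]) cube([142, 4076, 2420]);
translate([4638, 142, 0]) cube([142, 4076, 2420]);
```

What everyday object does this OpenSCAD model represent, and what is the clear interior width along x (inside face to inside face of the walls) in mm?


A house (or room) frame. The interior width is 4496 mm.

Four 2420 mm walls enclosing a rectangle with no floor or roof — a room or house frame. Outside width is 4780 mm and wall thickness is 142 mm, so the interior width is 4780 − 2 × 142 = 4496 mm.


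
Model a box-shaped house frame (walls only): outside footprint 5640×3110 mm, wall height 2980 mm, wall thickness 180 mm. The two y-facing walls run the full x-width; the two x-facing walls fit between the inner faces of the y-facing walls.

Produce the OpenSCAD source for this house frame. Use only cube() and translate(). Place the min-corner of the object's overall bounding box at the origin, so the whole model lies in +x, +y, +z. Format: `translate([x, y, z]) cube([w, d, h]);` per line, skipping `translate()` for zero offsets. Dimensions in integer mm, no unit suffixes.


cube([5640, 180, 2980]);
translate([0, 2930, 0]) cube([5640, 180, 2980]);
translate([0, 180, 0]) cube([180, 2750, 2980]);
translate([5460, 180, 0]) cube([180, 2750, 2980]);


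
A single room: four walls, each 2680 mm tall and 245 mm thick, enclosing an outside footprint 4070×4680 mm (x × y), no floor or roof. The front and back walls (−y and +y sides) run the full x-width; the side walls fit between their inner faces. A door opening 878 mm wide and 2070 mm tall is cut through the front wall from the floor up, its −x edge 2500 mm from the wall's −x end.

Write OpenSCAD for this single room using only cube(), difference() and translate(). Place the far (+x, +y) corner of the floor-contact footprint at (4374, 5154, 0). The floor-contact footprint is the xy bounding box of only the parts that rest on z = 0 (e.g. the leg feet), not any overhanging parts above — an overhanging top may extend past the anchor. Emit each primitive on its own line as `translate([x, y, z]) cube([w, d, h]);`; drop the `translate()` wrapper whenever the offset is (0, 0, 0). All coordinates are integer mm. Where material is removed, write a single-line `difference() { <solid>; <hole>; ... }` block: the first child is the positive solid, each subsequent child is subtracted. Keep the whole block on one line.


difference() { translate([304, 474, 0]) cube([4070, 245, 2680]); translate([2804, 474, 0]) cube([878, 245, 2070]); }
translate([304, 4909, 0]) cube([4070, 245, 2680]);
translate([304, 719, 0]) cube([245, 4190, 2680]);
translate([4129, 719, 0]) cube([245, 4190, 2680]);


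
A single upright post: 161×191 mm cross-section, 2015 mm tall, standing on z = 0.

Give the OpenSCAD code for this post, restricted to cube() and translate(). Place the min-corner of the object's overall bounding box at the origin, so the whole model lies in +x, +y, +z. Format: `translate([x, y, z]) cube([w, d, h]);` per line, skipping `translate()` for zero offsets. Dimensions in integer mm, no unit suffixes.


cube([161, 191, 2015]);


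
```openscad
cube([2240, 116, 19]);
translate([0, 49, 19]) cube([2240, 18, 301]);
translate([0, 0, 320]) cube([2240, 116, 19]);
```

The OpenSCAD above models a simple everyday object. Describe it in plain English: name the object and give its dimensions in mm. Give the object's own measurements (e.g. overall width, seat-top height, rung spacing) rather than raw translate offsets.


An I-beam lying along x, 2240 mm long. Overall section height 339 mm. Two flanges 116 mm wide (y) and 19 mm thick, one on the floor and one at the top; a web 18 mm thick runs between them, centred on the flange width.


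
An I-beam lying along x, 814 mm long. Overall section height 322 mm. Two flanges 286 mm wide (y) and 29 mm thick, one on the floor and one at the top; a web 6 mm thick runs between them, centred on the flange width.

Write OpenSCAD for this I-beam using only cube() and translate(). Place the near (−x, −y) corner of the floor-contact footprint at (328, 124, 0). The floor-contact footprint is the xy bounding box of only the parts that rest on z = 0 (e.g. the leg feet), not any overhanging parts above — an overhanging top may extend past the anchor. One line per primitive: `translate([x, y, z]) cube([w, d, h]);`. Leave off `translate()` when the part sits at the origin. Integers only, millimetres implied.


translate([328, 124, 0]) cube([814, 286, 29]);
translate([328, 264, 29]) cube([814, 6, 264]);
translate([328, 124, 293]) cube([814, 286, 29]);


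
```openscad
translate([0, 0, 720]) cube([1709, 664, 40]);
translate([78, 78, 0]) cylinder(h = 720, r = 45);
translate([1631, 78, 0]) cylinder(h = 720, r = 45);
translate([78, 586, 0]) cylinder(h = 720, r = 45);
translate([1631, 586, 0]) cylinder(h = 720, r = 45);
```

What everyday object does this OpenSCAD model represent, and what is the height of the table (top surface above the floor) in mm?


A table. The table height is 760 mm.

A 1709×664×40 slab sits at z = 720 on four Ø90 mm round legs — a table. The top surface is at 720 + 40 = 760 mm.


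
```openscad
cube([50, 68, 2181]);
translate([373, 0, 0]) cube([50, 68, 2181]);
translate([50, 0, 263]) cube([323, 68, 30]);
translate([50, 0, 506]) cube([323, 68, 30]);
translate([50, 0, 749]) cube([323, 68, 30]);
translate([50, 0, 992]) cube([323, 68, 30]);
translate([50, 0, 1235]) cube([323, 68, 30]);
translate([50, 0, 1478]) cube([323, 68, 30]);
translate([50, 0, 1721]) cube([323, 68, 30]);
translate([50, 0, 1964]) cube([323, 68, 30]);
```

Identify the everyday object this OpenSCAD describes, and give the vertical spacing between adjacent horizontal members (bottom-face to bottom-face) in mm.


A ladder. The rung spacing is 243 mm.

Two tall 50×68 posts with 8 short bars between them — a ladder. Adjacent rungs sit at z = 263 and z = 506, so the spacing is 506 − 263 = 243 mm.


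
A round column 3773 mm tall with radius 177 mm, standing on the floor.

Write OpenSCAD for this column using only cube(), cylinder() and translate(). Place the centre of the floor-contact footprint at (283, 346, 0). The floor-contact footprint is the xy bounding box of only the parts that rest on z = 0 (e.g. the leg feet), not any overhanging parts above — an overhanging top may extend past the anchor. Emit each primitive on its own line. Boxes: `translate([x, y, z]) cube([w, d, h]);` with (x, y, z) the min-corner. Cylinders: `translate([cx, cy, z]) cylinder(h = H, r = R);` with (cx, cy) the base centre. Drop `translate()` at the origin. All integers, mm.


translate([283, 346, 0]) cylinder(h = 3773, r = 177);


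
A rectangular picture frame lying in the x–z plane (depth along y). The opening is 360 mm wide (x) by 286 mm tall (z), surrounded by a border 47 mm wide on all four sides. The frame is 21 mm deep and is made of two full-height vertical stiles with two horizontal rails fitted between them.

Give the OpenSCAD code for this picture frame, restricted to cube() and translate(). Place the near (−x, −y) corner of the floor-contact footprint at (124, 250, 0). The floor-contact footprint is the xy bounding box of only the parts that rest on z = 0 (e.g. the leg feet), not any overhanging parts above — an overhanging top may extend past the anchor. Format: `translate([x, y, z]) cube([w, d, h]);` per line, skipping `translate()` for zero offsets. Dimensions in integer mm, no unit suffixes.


translate([124, 250, 0]) cube([47, 21, 380]);
translate([531, 250, 0]) cube([47, 21, 380]);
translate([171, 250, 0]) cube([360, 21, 47]);
translate([171, 250, 333]) cube([360, 21, 47]);


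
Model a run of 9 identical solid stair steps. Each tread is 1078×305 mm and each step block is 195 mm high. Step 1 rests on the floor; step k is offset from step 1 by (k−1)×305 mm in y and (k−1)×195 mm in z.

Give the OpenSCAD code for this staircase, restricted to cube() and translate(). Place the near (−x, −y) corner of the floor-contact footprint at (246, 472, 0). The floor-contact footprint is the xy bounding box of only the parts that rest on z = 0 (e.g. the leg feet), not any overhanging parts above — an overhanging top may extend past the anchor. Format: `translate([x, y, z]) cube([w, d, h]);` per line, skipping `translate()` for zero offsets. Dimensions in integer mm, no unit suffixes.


translate([246, 472, 0]) cube([1078, 305, 195]);
translate([246, 777, 195]) cube([1078, 305, 195]);
translate([246, 1082, 390]) cube([1078, 305, 195]);
translate([246, 1387, 585]) cube([1078, 305, 195]);
translate([246, 1692, 780]) cube([1078, 305, 195]);
translate([246, 1997, 975]) cube([1078, 305, 195]);
translate([246, 2302, 1170]) cube([1078, 305, 195]);
translate([246, 2607, 1365]) cube([1078, 305, 195]);
translate([246, 2912, 1560]) cube([1078, 305, 195]);


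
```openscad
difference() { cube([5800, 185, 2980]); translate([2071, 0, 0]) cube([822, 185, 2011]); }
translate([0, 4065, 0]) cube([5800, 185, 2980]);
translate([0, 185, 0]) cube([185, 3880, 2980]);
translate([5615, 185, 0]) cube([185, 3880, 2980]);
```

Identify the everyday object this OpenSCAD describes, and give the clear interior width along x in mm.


A single room. The interior width is 5430 mm.

Four walls enclosing a rectangle with a door in the front wall — a room. Outside width 5800 minus two 185 mm walls gives 5430 mm.


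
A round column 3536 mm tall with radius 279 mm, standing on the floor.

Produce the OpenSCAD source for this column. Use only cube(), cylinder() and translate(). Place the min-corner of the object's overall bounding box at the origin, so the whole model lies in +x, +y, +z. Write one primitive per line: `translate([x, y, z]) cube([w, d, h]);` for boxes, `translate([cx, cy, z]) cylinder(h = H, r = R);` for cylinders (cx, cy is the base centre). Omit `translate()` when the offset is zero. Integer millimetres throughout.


translate([279, 279, 0]) cylinder(h = 3536, r = 279);


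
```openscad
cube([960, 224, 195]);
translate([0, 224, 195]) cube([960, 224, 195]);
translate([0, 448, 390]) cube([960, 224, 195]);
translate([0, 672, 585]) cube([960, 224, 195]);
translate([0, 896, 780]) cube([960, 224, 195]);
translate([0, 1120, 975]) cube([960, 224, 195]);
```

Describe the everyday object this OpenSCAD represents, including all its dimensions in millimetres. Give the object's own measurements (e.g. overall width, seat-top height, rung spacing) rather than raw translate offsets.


A straight staircase of 6 solid steps. Each step is 960 mm wide (x), 224 mm deep (y, the going) and 195 mm tall (the rise). The first step rests on the floor; each subsequent step sits one going further in +y and one rise higher in +z, directly behind and above the previous step with no overlap.


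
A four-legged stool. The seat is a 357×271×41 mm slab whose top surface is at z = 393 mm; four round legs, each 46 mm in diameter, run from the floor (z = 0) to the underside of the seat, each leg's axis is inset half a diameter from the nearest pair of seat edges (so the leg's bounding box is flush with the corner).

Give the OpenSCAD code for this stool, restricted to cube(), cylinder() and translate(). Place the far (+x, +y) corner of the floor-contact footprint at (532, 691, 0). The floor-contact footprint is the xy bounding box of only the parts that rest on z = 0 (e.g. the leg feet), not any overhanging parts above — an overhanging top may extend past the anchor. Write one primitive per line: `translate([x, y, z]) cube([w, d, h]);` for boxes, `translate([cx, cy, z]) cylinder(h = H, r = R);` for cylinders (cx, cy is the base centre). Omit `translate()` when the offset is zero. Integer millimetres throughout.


translate([175, 420, 352]) cube([357, 271, 41]);
translate([198, 443, 0]) cylinder(h = 352, r = 23);
translate([509, 443, 0]) cylinder(h = 352, r = 23);
translate([198, 668, 0]) cylinder(h = 352, r = 23);
translate([509, 668, 0]) cylinder(h = 352, r = 23);


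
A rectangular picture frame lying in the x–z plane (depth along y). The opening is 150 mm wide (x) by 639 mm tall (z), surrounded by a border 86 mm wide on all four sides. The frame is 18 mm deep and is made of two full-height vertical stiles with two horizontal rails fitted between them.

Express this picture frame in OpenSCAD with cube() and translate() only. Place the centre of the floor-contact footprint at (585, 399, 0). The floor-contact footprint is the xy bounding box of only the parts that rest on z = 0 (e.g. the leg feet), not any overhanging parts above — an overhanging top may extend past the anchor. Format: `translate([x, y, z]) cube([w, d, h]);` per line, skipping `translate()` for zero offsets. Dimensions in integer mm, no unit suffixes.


translate([424, 390, 0]) cube([86, 18, 811]);
translate([660, 390, 0]) cube([86, 18, 811]);
translate([510, 390, 0]) cube([150, 18, 86]);
translate([510, 390, 725]) cube([150, 18, 86]);


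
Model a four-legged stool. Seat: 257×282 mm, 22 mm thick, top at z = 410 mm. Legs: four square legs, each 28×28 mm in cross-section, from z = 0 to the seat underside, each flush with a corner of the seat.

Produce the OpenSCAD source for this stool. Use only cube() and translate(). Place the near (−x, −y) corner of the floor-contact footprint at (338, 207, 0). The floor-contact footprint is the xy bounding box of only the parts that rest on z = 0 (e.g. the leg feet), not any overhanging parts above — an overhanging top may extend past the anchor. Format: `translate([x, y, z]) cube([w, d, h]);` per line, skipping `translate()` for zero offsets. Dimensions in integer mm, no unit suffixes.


// leg_h = 410 - 22 = 388
translate([338, 207, 388]) cube([257, 282, 22]);
translate([338, 207, 0]) cube([28, 28, 388]);
translate([567, 207, 0]) cube([28, 28, 388]);
translate([338, 461, 0]) cube([28, 28, 388]);
translate([567, 461, 0]) cube([28, 28, 388]);


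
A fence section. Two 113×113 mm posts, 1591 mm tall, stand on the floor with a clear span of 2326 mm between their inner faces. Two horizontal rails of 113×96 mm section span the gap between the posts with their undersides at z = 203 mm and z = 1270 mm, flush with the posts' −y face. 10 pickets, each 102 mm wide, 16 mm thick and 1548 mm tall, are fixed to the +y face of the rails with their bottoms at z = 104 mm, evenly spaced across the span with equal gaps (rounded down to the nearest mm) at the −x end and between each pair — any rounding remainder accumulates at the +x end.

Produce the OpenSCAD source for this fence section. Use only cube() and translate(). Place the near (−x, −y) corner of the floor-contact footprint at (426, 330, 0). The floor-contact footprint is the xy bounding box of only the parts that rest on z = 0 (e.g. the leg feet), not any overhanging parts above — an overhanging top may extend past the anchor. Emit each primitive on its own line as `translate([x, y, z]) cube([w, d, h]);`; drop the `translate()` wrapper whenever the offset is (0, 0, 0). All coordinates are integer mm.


translate([426, 330, 0]) cube([113, 113, 1591]);
translate([2865, 330, 0]) cube([113, 113, 1591]);
translate([539, 330, 203]) cube([2326, 113, 96]);
translate([539, 330, 1270]) cube([2326, 113, 96]);
translate([657, 443, 104]) cube([102, 16, 1548]);
translate([877, 443, 104]) cube([102, 16, 1548]);
translate([1097, 443, 104]) cube([102, 16, 1548]);
translate([1317, 443, 104]) cube([102, 16, 1548]);
translate([1537, 443, 104]) cube([102, 16, 1548]);
translate([1757, 443, 104]) cube([102, 16, 1548]);
translate([1977, 443, 104]) cube([102, 16, 1548]);
translate([2197, 443, 104]) cube([102, 16, 1548]);
translate([2417, 443, 104]) cube([102, 16, 1548]);
translate([2637, 443, 104]) cube([102, 16, 1548]);


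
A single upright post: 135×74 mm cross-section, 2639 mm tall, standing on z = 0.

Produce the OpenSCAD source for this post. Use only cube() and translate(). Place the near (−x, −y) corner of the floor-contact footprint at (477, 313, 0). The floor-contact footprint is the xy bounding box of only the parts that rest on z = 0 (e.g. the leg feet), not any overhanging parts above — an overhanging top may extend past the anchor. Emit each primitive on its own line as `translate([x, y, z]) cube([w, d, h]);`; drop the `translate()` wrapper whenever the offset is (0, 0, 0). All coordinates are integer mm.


translate([477, 313, 0]) cube([135, 74, 2639]);


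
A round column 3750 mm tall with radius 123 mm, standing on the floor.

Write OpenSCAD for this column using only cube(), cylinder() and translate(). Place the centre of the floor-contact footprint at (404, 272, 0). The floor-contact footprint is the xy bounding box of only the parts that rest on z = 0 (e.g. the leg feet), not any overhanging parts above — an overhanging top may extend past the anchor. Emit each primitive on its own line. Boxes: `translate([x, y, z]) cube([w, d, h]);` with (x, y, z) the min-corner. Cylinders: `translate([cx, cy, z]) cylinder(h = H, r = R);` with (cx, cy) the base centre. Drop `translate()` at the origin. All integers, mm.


translate([404, 272, 0]) cylinder(h = 3750, r = 123);


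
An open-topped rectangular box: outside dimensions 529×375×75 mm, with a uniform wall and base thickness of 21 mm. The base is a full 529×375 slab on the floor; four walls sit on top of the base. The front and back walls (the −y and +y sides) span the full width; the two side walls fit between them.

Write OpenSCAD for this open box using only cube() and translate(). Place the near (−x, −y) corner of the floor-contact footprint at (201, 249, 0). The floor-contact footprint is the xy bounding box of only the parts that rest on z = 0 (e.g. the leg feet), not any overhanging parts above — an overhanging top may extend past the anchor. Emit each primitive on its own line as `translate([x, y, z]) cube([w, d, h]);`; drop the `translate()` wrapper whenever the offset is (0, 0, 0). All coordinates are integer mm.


translate([201, 249, 0]) cube([529, 375, 21]);
translate([201, 249, 21]) cube([529, 21, 54]);
translate([201, 603, 21]) cube([529, 21, 54]);
translate([201, 270, 21]) cube([21, 333, 54]);
translate([709, 270, 21]) cube([21, 333, 54]);


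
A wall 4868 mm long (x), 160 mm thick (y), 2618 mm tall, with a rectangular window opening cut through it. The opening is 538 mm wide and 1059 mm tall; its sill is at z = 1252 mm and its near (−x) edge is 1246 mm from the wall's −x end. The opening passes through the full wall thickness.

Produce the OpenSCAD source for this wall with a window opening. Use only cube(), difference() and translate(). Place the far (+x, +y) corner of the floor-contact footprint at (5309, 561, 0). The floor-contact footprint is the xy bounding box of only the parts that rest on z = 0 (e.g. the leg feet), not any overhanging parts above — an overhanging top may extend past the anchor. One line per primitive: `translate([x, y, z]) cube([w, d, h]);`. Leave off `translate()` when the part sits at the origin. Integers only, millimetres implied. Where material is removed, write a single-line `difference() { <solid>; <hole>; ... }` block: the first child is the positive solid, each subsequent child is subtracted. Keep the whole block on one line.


difference() { translate([441, 401, 0]) cube([4868, 160, 2618]); translate([1687, 401, 1252]) cube([538, 160, 1059]); }


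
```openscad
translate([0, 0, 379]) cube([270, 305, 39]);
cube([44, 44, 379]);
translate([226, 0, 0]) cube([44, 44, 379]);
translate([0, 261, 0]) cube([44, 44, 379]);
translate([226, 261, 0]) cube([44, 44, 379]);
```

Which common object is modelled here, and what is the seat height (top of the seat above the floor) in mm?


A stool. The seat height is 418 mm.

A 270×305×39 slab at z = 379 on four corner posts — a stool. The seat top is 379 + 39 = 418 mm.


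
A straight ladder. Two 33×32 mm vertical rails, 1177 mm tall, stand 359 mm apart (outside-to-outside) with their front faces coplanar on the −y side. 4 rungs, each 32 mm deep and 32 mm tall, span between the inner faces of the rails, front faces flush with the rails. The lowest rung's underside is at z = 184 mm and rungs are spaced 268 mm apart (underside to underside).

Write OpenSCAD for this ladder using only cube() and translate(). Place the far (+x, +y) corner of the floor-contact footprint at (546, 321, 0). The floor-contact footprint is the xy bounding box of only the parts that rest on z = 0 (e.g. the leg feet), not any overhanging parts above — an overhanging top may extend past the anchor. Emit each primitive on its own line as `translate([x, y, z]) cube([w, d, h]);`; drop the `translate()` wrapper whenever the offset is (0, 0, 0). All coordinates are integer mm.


// rung span = 359 - 2*33 = 293
// rung[k] z = 184 + k*268
translate([187, 289, 0]) cube([33, 32, 1177]);
translate([513, 289, 0]) cube([33, 32, 1177]);
translate([220, 289, 184]) cube([293, 32, 32]);
translate([220, 289, 452]) cube([293, 32, 32]);
translate([220, 289, 720]) cube([293, 32, 32]);
translate([220, 289, 988]) cube([293, 32, 32]);


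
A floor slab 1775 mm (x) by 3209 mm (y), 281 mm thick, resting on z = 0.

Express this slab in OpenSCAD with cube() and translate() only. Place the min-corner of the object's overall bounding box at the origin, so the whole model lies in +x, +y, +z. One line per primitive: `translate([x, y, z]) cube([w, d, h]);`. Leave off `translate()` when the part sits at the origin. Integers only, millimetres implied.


cube([1775, 3209, 281]);


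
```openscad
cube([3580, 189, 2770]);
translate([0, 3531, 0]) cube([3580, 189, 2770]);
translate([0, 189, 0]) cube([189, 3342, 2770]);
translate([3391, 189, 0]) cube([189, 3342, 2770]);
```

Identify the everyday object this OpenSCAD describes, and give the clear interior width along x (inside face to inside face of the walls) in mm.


A house (or room) frame. The interior width is 3202 mm.

Four 2770 mm walls enclosing a rectangle with no floor or roof — a room or house frame. Outside width is 3580 mm and wall thickness is 189 mm, so the interior width is 3580 − 2 × 189 = 3202 mm.


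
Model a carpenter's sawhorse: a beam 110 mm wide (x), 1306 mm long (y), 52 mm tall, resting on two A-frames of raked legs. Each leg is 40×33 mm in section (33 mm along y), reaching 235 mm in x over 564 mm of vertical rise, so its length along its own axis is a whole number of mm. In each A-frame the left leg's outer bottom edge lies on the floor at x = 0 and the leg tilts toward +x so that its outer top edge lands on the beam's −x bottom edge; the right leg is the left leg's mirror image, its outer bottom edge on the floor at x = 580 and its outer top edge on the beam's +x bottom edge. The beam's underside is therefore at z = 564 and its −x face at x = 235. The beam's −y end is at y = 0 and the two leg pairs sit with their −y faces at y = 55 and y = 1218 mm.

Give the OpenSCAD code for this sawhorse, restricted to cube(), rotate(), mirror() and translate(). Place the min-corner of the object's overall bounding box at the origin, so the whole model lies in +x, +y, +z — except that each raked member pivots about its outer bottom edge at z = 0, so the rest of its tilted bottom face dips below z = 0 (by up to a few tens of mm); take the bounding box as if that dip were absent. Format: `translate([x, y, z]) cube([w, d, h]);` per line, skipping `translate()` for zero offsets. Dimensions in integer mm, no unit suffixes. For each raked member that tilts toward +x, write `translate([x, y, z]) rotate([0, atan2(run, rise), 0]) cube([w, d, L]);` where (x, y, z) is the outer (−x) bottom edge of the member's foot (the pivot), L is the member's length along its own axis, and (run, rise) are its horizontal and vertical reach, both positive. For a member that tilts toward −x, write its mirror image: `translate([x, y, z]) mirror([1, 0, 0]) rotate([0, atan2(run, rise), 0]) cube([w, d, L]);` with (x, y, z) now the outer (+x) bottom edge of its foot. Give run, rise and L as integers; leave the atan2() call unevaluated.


// leg length = √(235² + 564²) = 611
// right-leg outer foot x = 2·235 + 110 = 580
// beam min-corner = (235, 0, 564)
translate([235, 0, 564]) cube([110, 1306, 52]);
translate([0, 55, 0]) rotate([0, atan2(235, 564), 0]) cube([40, 33, 611]);
translate([580, 55, 0]) mirror([1, 0, 0]) rotate([0, atan2(235, 564), 0]) cube([40, 33, 611]);
translate([0, 1218, 0]) rotate([0, atan2(235, 564), 0]) cube([40, 33, 611]);
translate([580, 1218, 0]) mirror([1, 0, 0]) rotate([0, atan2(235, 564), 0]) cube([40, 33, 611]);


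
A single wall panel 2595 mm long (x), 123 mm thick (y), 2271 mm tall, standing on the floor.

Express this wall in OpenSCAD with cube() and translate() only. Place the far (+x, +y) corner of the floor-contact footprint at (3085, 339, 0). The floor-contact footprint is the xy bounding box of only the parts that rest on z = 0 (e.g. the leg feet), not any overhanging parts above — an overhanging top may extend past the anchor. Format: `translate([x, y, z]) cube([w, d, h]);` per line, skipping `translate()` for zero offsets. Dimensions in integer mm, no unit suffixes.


translate([490, 216, 0]) cube([2595, 123, 2271]);


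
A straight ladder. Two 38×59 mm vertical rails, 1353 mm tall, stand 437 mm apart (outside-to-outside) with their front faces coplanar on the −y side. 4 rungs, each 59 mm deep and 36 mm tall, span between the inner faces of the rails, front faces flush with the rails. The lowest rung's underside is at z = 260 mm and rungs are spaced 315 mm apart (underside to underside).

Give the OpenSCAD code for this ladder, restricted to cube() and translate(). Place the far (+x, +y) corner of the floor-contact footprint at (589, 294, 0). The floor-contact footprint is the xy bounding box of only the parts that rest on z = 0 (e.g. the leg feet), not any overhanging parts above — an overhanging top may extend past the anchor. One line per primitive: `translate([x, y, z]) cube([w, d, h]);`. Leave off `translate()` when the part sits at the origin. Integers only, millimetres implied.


translate([152, 235, 0]) cube([38, 59, 1353]);
translate([551, 235, 0]) cube([38, 59, 1353]);
translate([190, 235, 260]) cube([361, 59, 36]);
translate([190, 235, 575]) cube([361, 59, 36]);
translate([190, 235, 890]) cube([361, 59, 36]);
translate([190, 235, 1205]) cube([361, 59, 36]);
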